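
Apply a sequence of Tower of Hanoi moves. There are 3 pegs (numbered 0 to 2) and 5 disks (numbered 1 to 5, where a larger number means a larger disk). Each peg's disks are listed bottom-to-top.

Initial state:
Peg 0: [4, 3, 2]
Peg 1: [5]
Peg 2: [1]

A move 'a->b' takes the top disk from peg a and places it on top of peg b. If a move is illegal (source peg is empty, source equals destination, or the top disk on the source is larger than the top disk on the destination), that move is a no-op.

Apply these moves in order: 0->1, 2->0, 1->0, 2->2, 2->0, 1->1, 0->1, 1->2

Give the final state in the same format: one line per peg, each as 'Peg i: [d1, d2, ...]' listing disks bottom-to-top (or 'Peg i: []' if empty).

After move 1 (0->1):
Peg 0: [4, 3]
Peg 1: [5, 2]
Peg 2: [1]

After move 2 (2->0):
Peg 0: [4, 3, 1]
Peg 1: [5, 2]
Peg 2: []

After move 3 (1->0):
Peg 0: [4, 3, 1]
Peg 1: [5, 2]
Peg 2: []

After move 4 (2->2):
Peg 0: [4, 3, 1]
Peg 1: [5, 2]
Peg 2: []

After move 5 (2->0):
Peg 0: [4, 3, 1]
Peg 1: [5, 2]
Peg 2: []

After move 6 (1->1):
Peg 0: [4, 3, 1]
Peg 1: [5, 2]
Peg 2: []

After move 7 (0->1):
Peg 0: [4, 3]
Peg 1: [5, 2, 1]
Peg 2: []

After move 8 (1->2):
Peg 0: [4, 3]
Peg 1: [5, 2]
Peg 2: [1]

Answer: Peg 0: [4, 3]
Peg 1: [5, 2]
Peg 2: [1]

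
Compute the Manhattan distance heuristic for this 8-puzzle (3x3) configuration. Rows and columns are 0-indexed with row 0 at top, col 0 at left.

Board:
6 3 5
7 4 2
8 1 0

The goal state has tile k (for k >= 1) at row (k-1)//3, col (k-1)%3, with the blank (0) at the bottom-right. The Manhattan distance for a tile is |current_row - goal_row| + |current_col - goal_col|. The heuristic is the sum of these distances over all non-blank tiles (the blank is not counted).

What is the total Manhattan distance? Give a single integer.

Tile 6: (0,0)->(1,2) = 3
Tile 3: (0,1)->(0,2) = 1
Tile 5: (0,2)->(1,1) = 2
Tile 7: (1,0)->(2,0) = 1
Tile 4: (1,1)->(1,0) = 1
Tile 2: (1,2)->(0,1) = 2
Tile 8: (2,0)->(2,1) = 1
Tile 1: (2,1)->(0,0) = 3
Sum: 3 + 1 + 2 + 1 + 1 + 2 + 1 + 3 = 14

Answer: 14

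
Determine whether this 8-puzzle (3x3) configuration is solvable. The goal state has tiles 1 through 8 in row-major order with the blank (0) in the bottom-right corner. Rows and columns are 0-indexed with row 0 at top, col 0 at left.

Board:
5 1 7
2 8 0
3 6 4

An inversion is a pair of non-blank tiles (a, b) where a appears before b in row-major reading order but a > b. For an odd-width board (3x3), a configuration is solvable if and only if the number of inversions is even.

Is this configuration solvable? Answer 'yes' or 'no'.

Answer: yes

Derivation:
Inversions (pairs i<j in row-major order where tile[i] > tile[j] > 0): 12
12 is even, so the puzzle is solvable.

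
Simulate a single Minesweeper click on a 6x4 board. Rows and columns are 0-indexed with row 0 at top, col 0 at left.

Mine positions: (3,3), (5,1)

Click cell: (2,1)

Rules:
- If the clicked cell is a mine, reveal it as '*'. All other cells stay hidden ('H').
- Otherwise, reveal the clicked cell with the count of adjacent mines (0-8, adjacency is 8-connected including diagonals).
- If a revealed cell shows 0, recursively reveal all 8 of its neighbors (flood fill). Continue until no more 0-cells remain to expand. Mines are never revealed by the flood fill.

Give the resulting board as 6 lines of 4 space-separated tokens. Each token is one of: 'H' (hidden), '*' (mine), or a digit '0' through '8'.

0 0 0 0
0 0 0 0
0 0 1 1
0 0 1 H
1 1 2 H
H H H H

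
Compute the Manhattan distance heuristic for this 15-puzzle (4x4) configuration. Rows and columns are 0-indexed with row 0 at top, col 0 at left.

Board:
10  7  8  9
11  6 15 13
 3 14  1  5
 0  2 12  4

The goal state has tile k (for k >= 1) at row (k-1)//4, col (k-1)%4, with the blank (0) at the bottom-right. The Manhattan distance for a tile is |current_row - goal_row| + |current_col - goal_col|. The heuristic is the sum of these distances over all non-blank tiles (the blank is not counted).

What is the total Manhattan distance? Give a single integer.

Tile 10: at (0,0), goal (2,1), distance |0-2|+|0-1| = 3
Tile 7: at (0,1), goal (1,2), distance |0-1|+|1-2| = 2
Tile 8: at (0,2), goal (1,3), distance |0-1|+|2-3| = 2
Tile 9: at (0,3), goal (2,0), distance |0-2|+|3-0| = 5
Tile 11: at (1,0), goal (2,2), distance |1-2|+|0-2| = 3
Tile 6: at (1,1), goal (1,1), distance |1-1|+|1-1| = 0
Tile 15: at (1,2), goal (3,2), distance |1-3|+|2-2| = 2
Tile 13: at (1,3), goal (3,0), distance |1-3|+|3-0| = 5
Tile 3: at (2,0), goal (0,2), distance |2-0|+|0-2| = 4
Tile 14: at (2,1), goal (3,1), distance |2-3|+|1-1| = 1
Tile 1: at (2,2), goal (0,0), distance |2-0|+|2-0| = 4
Tile 5: at (2,3), goal (1,0), distance |2-1|+|3-0| = 4
Tile 2: at (3,1), goal (0,1), distance |3-0|+|1-1| = 3
Tile 12: at (3,2), goal (2,3), distance |3-2|+|2-3| = 2
Tile 4: at (3,3), goal (0,3), distance |3-0|+|3-3| = 3
Sum: 3 + 2 + 2 + 5 + 3 + 0 + 2 + 5 + 4 + 1 + 4 + 4 + 3 + 2 + 3 = 43

Answer: 43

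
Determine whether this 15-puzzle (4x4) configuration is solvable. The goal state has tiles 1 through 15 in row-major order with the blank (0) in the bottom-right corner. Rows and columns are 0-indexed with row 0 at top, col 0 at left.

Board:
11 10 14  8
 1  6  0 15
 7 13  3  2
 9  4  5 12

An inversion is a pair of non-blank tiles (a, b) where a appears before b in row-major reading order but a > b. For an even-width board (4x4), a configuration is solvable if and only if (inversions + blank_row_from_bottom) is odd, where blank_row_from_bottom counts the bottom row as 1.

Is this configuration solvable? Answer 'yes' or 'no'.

Answer: yes

Derivation:
Inversions: 62
Blank is in row 1 (0-indexed from top), which is row 3 counting from the bottom (bottom = 1).
62 + 3 = 65, which is odd, so the puzzle is solvable.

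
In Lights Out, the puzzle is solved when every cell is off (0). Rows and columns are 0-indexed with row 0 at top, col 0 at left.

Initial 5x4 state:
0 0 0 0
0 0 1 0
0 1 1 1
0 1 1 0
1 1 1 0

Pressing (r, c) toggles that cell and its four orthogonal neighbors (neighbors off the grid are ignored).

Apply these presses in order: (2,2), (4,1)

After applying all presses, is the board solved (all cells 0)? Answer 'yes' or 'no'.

After press 1 at (2,2):
0 0 0 0
0 0 0 0
0 0 0 0
0 1 0 0
1 1 1 0

After press 2 at (4,1):
0 0 0 0
0 0 0 0
0 0 0 0
0 0 0 0
0 0 0 0

Lights still on: 0

Answer: yes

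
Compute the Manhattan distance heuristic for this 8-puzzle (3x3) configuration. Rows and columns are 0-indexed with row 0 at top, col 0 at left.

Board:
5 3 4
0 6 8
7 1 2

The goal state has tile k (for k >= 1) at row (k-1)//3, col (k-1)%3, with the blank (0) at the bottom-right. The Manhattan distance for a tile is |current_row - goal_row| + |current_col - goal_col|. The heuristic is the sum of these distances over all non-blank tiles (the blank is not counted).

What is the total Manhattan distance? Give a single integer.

Tile 5: at (0,0), goal (1,1), distance |0-1|+|0-1| = 2
Tile 3: at (0,1), goal (0,2), distance |0-0|+|1-2| = 1
Tile 4: at (0,2), goal (1,0), distance |0-1|+|2-0| = 3
Tile 6: at (1,1), goal (1,2), distance |1-1|+|1-2| = 1
Tile 8: at (1,2), goal (2,1), distance |1-2|+|2-1| = 2
Tile 7: at (2,0), goal (2,0), distance |2-2|+|0-0| = 0
Tile 1: at (2,1), goal (0,0), distance |2-0|+|1-0| = 3
Tile 2: at (2,2), goal (0,1), distance |2-0|+|2-1| = 3
Sum: 2 + 1 + 3 + 1 + 2 + 0 + 3 + 3 = 15

Answer: 15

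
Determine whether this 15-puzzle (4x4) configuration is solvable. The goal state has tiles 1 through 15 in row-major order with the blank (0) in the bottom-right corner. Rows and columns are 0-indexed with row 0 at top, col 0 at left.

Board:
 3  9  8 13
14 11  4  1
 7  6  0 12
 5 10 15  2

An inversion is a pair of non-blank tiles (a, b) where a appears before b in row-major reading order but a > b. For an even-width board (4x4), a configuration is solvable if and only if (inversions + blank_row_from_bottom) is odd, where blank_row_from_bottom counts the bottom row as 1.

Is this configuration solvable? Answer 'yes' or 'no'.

Inversions: 53
Blank is in row 2 (0-indexed from top), which is row 2 counting from the bottom (bottom = 1).
53 + 2 = 55, which is odd, so the puzzle is solvable.

Answer: yes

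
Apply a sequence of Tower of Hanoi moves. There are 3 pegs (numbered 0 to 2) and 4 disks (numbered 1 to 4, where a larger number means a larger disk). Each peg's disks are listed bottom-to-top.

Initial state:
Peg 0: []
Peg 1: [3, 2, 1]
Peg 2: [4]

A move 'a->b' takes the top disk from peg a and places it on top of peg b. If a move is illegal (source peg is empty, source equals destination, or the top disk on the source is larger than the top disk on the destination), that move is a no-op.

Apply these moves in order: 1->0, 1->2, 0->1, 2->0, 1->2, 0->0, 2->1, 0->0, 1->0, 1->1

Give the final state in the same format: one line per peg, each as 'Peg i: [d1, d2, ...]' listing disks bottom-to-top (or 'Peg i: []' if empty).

Answer: Peg 0: [2, 1]
Peg 1: [3]
Peg 2: [4]

Derivation:
After move 1 (1->0):
Peg 0: [1]
Peg 1: [3, 2]
Peg 2: [4]

After move 2 (1->2):
Peg 0: [1]
Peg 1: [3]
Peg 2: [4, 2]

After move 3 (0->1):
Peg 0: []
Peg 1: [3, 1]
Peg 2: [4, 2]

After move 4 (2->0):
Peg 0: [2]
Peg 1: [3, 1]
Peg 2: [4]

After move 5 (1->2):
Peg 0: [2]
Peg 1: [3]
Peg 2: [4, 1]

After move 6 (0->0):
Peg 0: [2]
Peg 1: [3]
Peg 2: [4, 1]

After move 7 (2->1):
Peg 0: [2]
Peg 1: [3, 1]
Peg 2: [4]

After move 8 (0->0):
Peg 0: [2]
Peg 1: [3, 1]
Peg 2: [4]

After move 9 (1->0):
Peg 0: [2, 1]
Peg 1: [3]
Peg 2: [4]

After move 10 (1->1):
Peg 0: [2, 1]
Peg 1: [3]
Peg 2: [4]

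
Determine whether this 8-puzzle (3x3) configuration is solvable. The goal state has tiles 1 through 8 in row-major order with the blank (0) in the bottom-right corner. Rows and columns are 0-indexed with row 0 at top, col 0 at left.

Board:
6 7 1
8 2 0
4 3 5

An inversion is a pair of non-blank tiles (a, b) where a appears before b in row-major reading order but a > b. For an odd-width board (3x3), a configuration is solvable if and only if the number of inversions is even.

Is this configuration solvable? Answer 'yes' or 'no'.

Answer: no

Derivation:
Inversions (pairs i<j in row-major order where tile[i] > tile[j] > 0): 15
15 is odd, so the puzzle is not solvable.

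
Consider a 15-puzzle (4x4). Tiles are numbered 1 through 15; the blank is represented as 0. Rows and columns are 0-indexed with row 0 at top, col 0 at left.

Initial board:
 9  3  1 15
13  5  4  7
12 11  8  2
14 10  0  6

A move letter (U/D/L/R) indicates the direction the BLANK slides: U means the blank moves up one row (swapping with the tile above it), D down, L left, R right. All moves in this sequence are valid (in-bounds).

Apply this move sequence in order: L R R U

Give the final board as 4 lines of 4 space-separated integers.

Answer:  9  3  1 15
13  5  4  7
12 11  8  0
14 10  6  2

Derivation:
After move 1 (L):
 9  3  1 15
13  5  4  7
12 11  8  2
14  0 10  6

After move 2 (R):
 9  3  1 15
13  5  4  7
12 11  8  2
14 10  0  6

After move 3 (R):
 9  3  1 15
13  5  4  7
12 11  8  2
14 10  6  0

After move 4 (U):
 9  3  1 15
13  5  4  7
12 11  8  0
14 10  6  2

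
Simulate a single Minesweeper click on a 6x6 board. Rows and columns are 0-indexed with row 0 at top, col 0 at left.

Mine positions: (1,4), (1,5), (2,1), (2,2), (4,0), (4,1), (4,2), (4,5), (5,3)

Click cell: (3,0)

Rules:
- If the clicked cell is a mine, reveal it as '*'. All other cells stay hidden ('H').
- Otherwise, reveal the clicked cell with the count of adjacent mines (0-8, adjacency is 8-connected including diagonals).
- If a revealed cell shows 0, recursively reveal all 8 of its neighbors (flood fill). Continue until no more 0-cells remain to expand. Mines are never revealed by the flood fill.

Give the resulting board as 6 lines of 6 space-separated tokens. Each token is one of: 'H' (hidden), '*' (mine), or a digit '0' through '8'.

H H H H H H
H H H H H H
H H H H H H
3 H H H H H
H H H H H H
H H H H H H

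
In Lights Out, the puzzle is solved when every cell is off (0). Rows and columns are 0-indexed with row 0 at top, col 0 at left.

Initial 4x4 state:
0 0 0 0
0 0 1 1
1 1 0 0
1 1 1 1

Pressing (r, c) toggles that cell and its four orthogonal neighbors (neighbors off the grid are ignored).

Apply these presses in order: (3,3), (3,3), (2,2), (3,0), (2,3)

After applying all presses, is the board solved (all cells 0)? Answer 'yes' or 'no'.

Answer: yes

Derivation:
After press 1 at (3,3):
0 0 0 0
0 0 1 1
1 1 0 1
1 1 0 0

After press 2 at (3,3):
0 0 0 0
0 0 1 1
1 1 0 0
1 1 1 1

After press 3 at (2,2):
0 0 0 0
0 0 0 1
1 0 1 1
1 1 0 1

After press 4 at (3,0):
0 0 0 0
0 0 0 1
0 0 1 1
0 0 0 1

After press 5 at (2,3):
0 0 0 0
0 0 0 0
0 0 0 0
0 0 0 0

Lights still on: 0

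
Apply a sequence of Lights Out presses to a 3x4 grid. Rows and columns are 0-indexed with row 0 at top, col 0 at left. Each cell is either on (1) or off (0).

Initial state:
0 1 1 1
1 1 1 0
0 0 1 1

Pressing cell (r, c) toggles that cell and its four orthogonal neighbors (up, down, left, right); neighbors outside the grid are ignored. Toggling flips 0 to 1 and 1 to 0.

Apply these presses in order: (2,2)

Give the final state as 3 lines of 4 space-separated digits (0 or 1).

After press 1 at (2,2):
0 1 1 1
1 1 0 0
0 1 0 0

Answer: 0 1 1 1
1 1 0 0
0 1 0 0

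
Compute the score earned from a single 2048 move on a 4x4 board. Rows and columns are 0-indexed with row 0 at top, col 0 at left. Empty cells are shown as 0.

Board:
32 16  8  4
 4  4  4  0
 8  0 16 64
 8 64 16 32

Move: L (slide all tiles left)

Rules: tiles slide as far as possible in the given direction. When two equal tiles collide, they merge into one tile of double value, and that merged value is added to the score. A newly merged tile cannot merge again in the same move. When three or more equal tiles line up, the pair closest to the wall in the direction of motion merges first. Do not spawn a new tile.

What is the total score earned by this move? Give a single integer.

Answer: 8

Derivation:
Slide left:
row 0: [32, 16, 8, 4] -> [32, 16, 8, 4]  score +0 (running 0)
row 1: [4, 4, 4, 0] -> [8, 4, 0, 0]  score +8 (running 8)
row 2: [8, 0, 16, 64] -> [8, 16, 64, 0]  score +0 (running 8)
row 3: [8, 64, 16, 32] -> [8, 64, 16, 32]  score +0 (running 8)
Board after move:
32 16  8  4
 8  4  0  0
 8 16 64  0
 8 64 16 32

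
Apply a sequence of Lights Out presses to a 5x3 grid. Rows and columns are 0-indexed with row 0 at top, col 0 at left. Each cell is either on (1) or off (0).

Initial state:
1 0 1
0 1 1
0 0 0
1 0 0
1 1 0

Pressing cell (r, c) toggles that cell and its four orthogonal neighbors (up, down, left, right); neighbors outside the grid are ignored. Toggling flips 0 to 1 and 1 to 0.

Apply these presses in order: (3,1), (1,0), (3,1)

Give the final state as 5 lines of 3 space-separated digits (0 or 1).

After press 1 at (3,1):
1 0 1
0 1 1
0 1 0
0 1 1
1 0 0

After press 2 at (1,0):
0 0 1
1 0 1
1 1 0
0 1 1
1 0 0

After press 3 at (3,1):
0 0 1
1 0 1
1 0 0
1 0 0
1 1 0

Answer: 0 0 1
1 0 1
1 0 0
1 0 0
1 1 0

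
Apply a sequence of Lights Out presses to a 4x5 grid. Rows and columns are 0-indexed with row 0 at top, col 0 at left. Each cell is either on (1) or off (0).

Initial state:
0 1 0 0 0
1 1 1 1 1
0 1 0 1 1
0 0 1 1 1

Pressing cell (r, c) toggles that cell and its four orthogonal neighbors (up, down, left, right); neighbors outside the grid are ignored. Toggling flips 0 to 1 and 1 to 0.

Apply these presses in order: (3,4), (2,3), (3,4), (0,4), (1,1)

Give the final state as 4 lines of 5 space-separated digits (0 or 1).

After press 1 at (3,4):
0 1 0 0 0
1 1 1 1 1
0 1 0 1 0
0 0 1 0 0

After press 2 at (2,3):
0 1 0 0 0
1 1 1 0 1
0 1 1 0 1
0 0 1 1 0

After press 3 at (3,4):
0 1 0 0 0
1 1 1 0 1
0 1 1 0 0
0 0 1 0 1

After press 4 at (0,4):
0 1 0 1 1
1 1 1 0 0
0 1 1 0 0
0 0 1 0 1

After press 5 at (1,1):
0 0 0 1 1
0 0 0 0 0
0 0 1 0 0
0 0 1 0 1

Answer: 0 0 0 1 1
0 0 0 0 0
0 0 1 0 0
0 0 1 0 1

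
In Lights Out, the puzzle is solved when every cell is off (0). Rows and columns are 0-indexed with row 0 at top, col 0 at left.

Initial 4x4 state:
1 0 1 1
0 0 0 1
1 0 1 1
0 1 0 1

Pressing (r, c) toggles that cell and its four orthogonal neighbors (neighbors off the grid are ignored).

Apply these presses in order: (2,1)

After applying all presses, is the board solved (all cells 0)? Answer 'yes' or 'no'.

Answer: no

Derivation:
After press 1 at (2,1):
1 0 1 1
0 1 0 1
0 1 0 1
0 0 0 1

Lights still on: 8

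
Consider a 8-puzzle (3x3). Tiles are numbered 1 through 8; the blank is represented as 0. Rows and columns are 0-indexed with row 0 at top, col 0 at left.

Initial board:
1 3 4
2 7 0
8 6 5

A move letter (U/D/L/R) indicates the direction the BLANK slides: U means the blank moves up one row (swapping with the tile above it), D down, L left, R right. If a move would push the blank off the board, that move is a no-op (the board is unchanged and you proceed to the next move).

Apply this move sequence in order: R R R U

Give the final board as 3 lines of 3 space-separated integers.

Answer: 1 3 0
2 7 4
8 6 5

Derivation:
After move 1 (R):
1 3 4
2 7 0
8 6 5

After move 2 (R):
1 3 4
2 7 0
8 6 5

After move 3 (R):
1 3 4
2 7 0
8 6 5

After move 4 (U):
1 3 0
2 7 4
8 6 5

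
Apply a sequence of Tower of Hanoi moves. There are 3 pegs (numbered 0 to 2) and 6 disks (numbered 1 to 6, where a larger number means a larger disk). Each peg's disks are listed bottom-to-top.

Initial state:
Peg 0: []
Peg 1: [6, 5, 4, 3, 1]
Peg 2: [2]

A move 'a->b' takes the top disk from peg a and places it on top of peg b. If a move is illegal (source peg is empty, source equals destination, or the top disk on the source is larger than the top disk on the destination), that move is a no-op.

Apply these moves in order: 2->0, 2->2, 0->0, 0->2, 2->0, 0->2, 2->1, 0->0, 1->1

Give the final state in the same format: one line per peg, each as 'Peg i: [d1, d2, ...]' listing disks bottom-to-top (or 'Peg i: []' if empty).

After move 1 (2->0):
Peg 0: [2]
Peg 1: [6, 5, 4, 3, 1]
Peg 2: []

After move 2 (2->2):
Peg 0: [2]
Peg 1: [6, 5, 4, 3, 1]
Peg 2: []

After move 3 (0->0):
Peg 0: [2]
Peg 1: [6, 5, 4, 3, 1]
Peg 2: []

After move 4 (0->2):
Peg 0: []
Peg 1: [6, 5, 4, 3, 1]
Peg 2: [2]

After move 5 (2->0):
Peg 0: [2]
Peg 1: [6, 5, 4, 3, 1]
Peg 2: []

After move 6 (0->2):
Peg 0: []
Peg 1: [6, 5, 4, 3, 1]
Peg 2: [2]

After move 7 (2->1):
Peg 0: []
Peg 1: [6, 5, 4, 3, 1]
Peg 2: [2]

After move 8 (0->0):
Peg 0: []
Peg 1: [6, 5, 4, 3, 1]
Peg 2: [2]

After move 9 (1->1):
Peg 0: []
Peg 1: [6, 5, 4, 3, 1]
Peg 2: [2]

Answer: Peg 0: []
Peg 1: [6, 5, 4, 3, 1]
Peg 2: [2]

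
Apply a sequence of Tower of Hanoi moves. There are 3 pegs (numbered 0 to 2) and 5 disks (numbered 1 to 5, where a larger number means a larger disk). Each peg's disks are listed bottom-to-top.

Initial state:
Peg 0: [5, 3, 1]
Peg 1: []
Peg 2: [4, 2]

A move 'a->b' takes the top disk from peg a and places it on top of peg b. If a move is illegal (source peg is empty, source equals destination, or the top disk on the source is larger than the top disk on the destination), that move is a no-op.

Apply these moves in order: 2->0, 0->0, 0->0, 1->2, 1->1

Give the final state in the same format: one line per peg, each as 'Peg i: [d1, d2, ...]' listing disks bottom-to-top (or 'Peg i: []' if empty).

Answer: Peg 0: [5, 3, 1]
Peg 1: []
Peg 2: [4, 2]

Derivation:
After move 1 (2->0):
Peg 0: [5, 3, 1]
Peg 1: []
Peg 2: [4, 2]

After move 2 (0->0):
Peg 0: [5, 3, 1]
Peg 1: []
Peg 2: [4, 2]

After move 3 (0->0):
Peg 0: [5, 3, 1]
Peg 1: []
Peg 2: [4, 2]

After move 4 (1->2):
Peg 0: [5, 3, 1]
Peg 1: []
Peg 2: [4, 2]

After move 5 (1->1):
Peg 0: [5, 3, 1]
Peg 1: []
Peg 2: [4, 2]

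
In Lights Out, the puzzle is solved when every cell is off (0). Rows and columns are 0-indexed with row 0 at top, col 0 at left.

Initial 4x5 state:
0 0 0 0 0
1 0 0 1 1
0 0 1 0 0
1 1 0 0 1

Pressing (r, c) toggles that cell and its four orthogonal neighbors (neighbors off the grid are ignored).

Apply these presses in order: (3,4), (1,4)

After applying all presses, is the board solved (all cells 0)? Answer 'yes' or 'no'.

Answer: no

Derivation:
After press 1 at (3,4):
0 0 0 0 0
1 0 0 1 1
0 0 1 0 1
1 1 0 1 0

After press 2 at (1,4):
0 0 0 0 1
1 0 0 0 0
0 0 1 0 0
1 1 0 1 0

Lights still on: 6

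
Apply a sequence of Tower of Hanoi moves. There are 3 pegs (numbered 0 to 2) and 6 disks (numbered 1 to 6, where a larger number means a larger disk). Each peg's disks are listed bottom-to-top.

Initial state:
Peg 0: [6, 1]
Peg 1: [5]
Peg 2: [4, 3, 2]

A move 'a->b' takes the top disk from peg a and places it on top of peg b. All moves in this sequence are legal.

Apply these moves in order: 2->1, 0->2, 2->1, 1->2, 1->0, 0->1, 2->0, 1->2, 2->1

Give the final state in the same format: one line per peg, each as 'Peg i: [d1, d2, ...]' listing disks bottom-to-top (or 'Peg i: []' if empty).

Answer: Peg 0: [6, 1]
Peg 1: [5, 2]
Peg 2: [4, 3]

Derivation:
After move 1 (2->1):
Peg 0: [6, 1]
Peg 1: [5, 2]
Peg 2: [4, 3]

After move 2 (0->2):
Peg 0: [6]
Peg 1: [5, 2]
Peg 2: [4, 3, 1]

After move 3 (2->1):
Peg 0: [6]
Peg 1: [5, 2, 1]
Peg 2: [4, 3]

After move 4 (1->2):
Peg 0: [6]
Peg 1: [5, 2]
Peg 2: [4, 3, 1]

After move 5 (1->0):
Peg 0: [6, 2]
Peg 1: [5]
Peg 2: [4, 3, 1]

After move 6 (0->1):
Peg 0: [6]
Peg 1: [5, 2]
Peg 2: [4, 3, 1]

After move 7 (2->0):
Peg 0: [6, 1]
Peg 1: [5, 2]
Peg 2: [4, 3]

After move 8 (1->2):
Peg 0: [6, 1]
Peg 1: [5]
Peg 2: [4, 3, 2]

After move 9 (2->1):
Peg 0: [6, 1]
Peg 1: [5, 2]
Peg 2: [4, 3]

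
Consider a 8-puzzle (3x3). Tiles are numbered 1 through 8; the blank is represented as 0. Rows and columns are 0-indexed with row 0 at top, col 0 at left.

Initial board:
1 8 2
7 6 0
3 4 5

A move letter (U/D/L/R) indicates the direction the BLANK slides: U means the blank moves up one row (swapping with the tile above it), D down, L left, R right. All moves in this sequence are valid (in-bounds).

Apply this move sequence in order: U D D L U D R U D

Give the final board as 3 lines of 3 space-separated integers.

Answer: 1 8 2
7 6 5
3 4 0

Derivation:
After move 1 (U):
1 8 0
7 6 2
3 4 5

After move 2 (D):
1 8 2
7 6 0
3 4 5

After move 3 (D):
1 8 2
7 6 5
3 4 0

After move 4 (L):
1 8 2
7 6 5
3 0 4

After move 5 (U):
1 8 2
7 0 5
3 6 4

After move 6 (D):
1 8 2
7 6 5
3 0 4

After move 7 (R):
1 8 2
7 6 5
3 4 0

After move 8 (U):
1 8 2
7 6 0
3 4 5

After move 9 (D):
1 8 2
7 6 5
3 4 0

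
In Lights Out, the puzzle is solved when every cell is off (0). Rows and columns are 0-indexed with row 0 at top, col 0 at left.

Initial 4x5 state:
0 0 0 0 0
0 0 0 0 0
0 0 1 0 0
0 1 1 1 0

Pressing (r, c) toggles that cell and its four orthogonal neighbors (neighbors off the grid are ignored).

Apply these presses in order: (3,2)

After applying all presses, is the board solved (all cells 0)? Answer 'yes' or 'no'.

After press 1 at (3,2):
0 0 0 0 0
0 0 0 0 0
0 0 0 0 0
0 0 0 0 0

Lights still on: 0

Answer: yes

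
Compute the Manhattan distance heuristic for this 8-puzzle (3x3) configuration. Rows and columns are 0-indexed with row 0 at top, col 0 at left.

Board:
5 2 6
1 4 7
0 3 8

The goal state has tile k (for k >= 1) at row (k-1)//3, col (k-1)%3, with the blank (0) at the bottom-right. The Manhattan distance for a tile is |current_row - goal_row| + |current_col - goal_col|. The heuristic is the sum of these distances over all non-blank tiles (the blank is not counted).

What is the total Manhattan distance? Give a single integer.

Answer: 12

Derivation:
Tile 5: (0,0)->(1,1) = 2
Tile 2: (0,1)->(0,1) = 0
Tile 6: (0,2)->(1,2) = 1
Tile 1: (1,0)->(0,0) = 1
Tile 4: (1,1)->(1,0) = 1
Tile 7: (1,2)->(2,0) = 3
Tile 3: (2,1)->(0,2) = 3
Tile 8: (2,2)->(2,1) = 1
Sum: 2 + 0 + 1 + 1 + 1 + 3 + 3 + 1 = 12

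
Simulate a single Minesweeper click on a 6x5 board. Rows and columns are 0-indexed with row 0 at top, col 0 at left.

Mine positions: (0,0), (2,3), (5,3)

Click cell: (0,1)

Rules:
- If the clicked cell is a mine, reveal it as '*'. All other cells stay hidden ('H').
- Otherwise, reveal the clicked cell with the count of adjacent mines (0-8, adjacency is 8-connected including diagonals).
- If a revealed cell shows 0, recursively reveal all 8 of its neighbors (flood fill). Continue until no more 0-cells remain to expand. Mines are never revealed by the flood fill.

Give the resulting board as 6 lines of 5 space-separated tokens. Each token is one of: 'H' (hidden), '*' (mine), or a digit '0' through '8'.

H 1 H H H
H H H H H
H H H H H
H H H H H
H H H H H
H H H H H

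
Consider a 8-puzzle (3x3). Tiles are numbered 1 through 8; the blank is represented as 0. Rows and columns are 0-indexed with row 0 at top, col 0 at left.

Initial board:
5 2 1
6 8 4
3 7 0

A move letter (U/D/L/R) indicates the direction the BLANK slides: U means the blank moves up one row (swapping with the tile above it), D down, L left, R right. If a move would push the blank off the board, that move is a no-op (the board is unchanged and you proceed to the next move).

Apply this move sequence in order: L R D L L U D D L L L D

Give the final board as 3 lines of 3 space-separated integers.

Answer: 5 2 1
6 8 4
0 3 7

Derivation:
After move 1 (L):
5 2 1
6 8 4
3 0 7

After move 2 (R):
5 2 1
6 8 4
3 7 0

After move 3 (D):
5 2 1
6 8 4
3 7 0

After move 4 (L):
5 2 1
6 8 4
3 0 7

After move 5 (L):
5 2 1
6 8 4
0 3 7

After move 6 (U):
5 2 1
0 8 4
6 3 7

After move 7 (D):
5 2 1
6 8 4
0 3 7

After move 8 (D):
5 2 1
6 8 4
0 3 7

After move 9 (L):
5 2 1
6 8 4
0 3 7

After move 10 (L):
5 2 1
6 8 4
0 3 7

After move 11 (L):
5 2 1
6 8 4
0 3 7

After move 12 (D):
5 2 1
6 8 4
0 3 7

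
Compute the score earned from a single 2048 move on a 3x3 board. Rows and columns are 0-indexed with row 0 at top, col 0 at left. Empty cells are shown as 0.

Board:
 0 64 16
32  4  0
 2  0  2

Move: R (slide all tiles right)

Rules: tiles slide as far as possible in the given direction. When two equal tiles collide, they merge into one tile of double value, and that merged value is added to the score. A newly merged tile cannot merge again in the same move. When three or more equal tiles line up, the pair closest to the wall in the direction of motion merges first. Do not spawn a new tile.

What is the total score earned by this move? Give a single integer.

Slide right:
row 0: [0, 64, 16] -> [0, 64, 16]  score +0 (running 0)
row 1: [32, 4, 0] -> [0, 32, 4]  score +0 (running 0)
row 2: [2, 0, 2] -> [0, 0, 4]  score +4 (running 4)
Board after move:
 0 64 16
 0 32  4
 0  0  4

Answer: 4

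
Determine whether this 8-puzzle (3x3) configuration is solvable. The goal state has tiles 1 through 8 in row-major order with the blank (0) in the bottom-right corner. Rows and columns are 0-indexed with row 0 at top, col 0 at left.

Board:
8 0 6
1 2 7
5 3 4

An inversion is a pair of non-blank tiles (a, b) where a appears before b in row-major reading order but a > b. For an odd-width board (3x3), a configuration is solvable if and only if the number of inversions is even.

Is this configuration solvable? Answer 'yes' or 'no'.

Inversions (pairs i<j in row-major order where tile[i] > tile[j] > 0): 17
17 is odd, so the puzzle is not solvable.

Answer: no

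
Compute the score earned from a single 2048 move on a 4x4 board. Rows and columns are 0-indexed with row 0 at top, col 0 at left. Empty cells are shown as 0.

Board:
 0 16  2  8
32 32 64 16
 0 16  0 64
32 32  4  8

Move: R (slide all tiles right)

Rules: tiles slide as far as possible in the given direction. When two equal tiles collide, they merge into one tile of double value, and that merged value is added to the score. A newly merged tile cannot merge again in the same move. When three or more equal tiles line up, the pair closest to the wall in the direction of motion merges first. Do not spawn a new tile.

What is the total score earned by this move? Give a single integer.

Slide right:
row 0: [0, 16, 2, 8] -> [0, 16, 2, 8]  score +0 (running 0)
row 1: [32, 32, 64, 16] -> [0, 64, 64, 16]  score +64 (running 64)
row 2: [0, 16, 0, 64] -> [0, 0, 16, 64]  score +0 (running 64)
row 3: [32, 32, 4, 8] -> [0, 64, 4, 8]  score +64 (running 128)
Board after move:
 0 16  2  8
 0 64 64 16
 0  0 16 64
 0 64  4  8

Answer: 128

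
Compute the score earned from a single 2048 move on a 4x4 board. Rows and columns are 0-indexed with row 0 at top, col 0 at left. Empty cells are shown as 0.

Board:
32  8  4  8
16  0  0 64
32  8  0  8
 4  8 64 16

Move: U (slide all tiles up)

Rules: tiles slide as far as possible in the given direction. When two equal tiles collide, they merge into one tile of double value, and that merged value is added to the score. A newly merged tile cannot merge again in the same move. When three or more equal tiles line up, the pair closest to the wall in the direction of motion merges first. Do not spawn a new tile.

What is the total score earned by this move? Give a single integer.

Slide up:
col 0: [32, 16, 32, 4] -> [32, 16, 32, 4]  score +0 (running 0)
col 1: [8, 0, 8, 8] -> [16, 8, 0, 0]  score +16 (running 16)
col 2: [4, 0, 0, 64] -> [4, 64, 0, 0]  score +0 (running 16)
col 3: [8, 64, 8, 16] -> [8, 64, 8, 16]  score +0 (running 16)
Board after move:
32 16  4  8
16  8 64 64
32  0  0  8
 4  0  0 16

Answer: 16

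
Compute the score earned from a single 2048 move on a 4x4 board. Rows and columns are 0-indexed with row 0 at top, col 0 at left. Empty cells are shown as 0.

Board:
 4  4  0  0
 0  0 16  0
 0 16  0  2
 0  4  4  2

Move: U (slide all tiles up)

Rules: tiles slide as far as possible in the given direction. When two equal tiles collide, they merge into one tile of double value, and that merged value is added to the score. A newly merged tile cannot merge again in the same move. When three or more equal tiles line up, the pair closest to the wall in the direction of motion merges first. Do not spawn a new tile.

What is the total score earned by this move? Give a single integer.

Answer: 4

Derivation:
Slide up:
col 0: [4, 0, 0, 0] -> [4, 0, 0, 0]  score +0 (running 0)
col 1: [4, 0, 16, 4] -> [4, 16, 4, 0]  score +0 (running 0)
col 2: [0, 16, 0, 4] -> [16, 4, 0, 0]  score +0 (running 0)
col 3: [0, 0, 2, 2] -> [4, 0, 0, 0]  score +4 (running 4)
Board after move:
 4  4 16  4
 0 16  4  0
 0  4  0  0
 0  0  0  0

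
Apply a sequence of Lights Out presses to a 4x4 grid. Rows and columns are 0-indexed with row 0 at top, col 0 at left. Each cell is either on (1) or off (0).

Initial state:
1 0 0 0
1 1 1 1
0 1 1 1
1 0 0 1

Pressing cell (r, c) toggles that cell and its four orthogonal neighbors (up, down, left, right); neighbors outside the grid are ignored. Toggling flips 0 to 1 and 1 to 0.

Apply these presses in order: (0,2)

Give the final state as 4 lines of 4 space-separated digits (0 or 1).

Answer: 1 1 1 1
1 1 0 1
0 1 1 1
1 0 0 1

Derivation:
After press 1 at (0,2):
1 1 1 1
1 1 0 1
0 1 1 1
1 0 0 1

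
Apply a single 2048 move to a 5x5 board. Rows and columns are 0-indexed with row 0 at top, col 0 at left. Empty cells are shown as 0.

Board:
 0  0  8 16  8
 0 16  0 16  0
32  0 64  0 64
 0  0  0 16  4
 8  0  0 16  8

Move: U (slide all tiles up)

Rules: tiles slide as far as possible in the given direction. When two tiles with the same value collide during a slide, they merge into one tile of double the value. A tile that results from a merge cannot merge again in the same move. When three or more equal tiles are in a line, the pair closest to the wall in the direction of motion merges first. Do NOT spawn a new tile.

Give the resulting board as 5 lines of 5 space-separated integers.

Slide up:
col 0: [0, 0, 32, 0, 8] -> [32, 8, 0, 0, 0]
col 1: [0, 16, 0, 0, 0] -> [16, 0, 0, 0, 0]
col 2: [8, 0, 64, 0, 0] -> [8, 64, 0, 0, 0]
col 3: [16, 16, 0, 16, 16] -> [32, 32, 0, 0, 0]
col 4: [8, 0, 64, 4, 8] -> [8, 64, 4, 8, 0]

Answer: 32 16  8 32  8
 8  0 64 32 64
 0  0  0  0  4
 0  0  0  0  8
 0  0  0  0  0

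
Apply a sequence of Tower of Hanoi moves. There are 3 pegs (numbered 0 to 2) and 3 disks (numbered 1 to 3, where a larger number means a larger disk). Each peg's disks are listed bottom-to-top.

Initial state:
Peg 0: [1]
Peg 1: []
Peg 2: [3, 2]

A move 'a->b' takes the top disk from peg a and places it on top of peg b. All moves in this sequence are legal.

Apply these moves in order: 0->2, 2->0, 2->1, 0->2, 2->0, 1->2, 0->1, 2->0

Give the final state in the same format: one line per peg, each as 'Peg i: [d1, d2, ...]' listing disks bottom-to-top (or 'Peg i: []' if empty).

Answer: Peg 0: [2]
Peg 1: [1]
Peg 2: [3]

Derivation:
After move 1 (0->2):
Peg 0: []
Peg 1: []
Peg 2: [3, 2, 1]

After move 2 (2->0):
Peg 0: [1]
Peg 1: []
Peg 2: [3, 2]

After move 3 (2->1):
Peg 0: [1]
Peg 1: [2]
Peg 2: [3]

After move 4 (0->2):
Peg 0: []
Peg 1: [2]
Peg 2: [3, 1]

After move 5 (2->0):
Peg 0: [1]
Peg 1: [2]
Peg 2: [3]

After move 6 (1->2):
Peg 0: [1]
Peg 1: []
Peg 2: [3, 2]

After move 7 (0->1):
Peg 0: []
Peg 1: [1]
Peg 2: [3, 2]

After move 8 (2->0):
Peg 0: [2]
Peg 1: [1]
Peg 2: [3]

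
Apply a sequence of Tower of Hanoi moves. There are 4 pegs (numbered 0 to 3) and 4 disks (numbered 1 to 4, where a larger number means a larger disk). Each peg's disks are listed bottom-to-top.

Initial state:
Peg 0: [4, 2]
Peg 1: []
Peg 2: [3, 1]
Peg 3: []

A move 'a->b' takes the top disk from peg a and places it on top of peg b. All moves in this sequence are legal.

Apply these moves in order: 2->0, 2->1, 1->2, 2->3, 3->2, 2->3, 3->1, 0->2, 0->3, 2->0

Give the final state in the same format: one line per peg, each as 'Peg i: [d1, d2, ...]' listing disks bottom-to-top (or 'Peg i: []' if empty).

After move 1 (2->0):
Peg 0: [4, 2, 1]
Peg 1: []
Peg 2: [3]
Peg 3: []

After move 2 (2->1):
Peg 0: [4, 2, 1]
Peg 1: [3]
Peg 2: []
Peg 3: []

After move 3 (1->2):
Peg 0: [4, 2, 1]
Peg 1: []
Peg 2: [3]
Peg 3: []

After move 4 (2->3):
Peg 0: [4, 2, 1]
Peg 1: []
Peg 2: []
Peg 3: [3]

After move 5 (3->2):
Peg 0: [4, 2, 1]
Peg 1: []
Peg 2: [3]
Peg 3: []

After move 6 (2->3):
Peg 0: [4, 2, 1]
Peg 1: []
Peg 2: []
Peg 3: [3]

After move 7 (3->1):
Peg 0: [4, 2, 1]
Peg 1: [3]
Peg 2: []
Peg 3: []

After move 8 (0->2):
Peg 0: [4, 2]
Peg 1: [3]
Peg 2: [1]
Peg 3: []

After move 9 (0->3):
Peg 0: [4]
Peg 1: [3]
Peg 2: [1]
Peg 3: [2]

After move 10 (2->0):
Peg 0: [4, 1]
Peg 1: [3]
Peg 2: []
Peg 3: [2]

Answer: Peg 0: [4, 1]
Peg 1: [3]
Peg 2: []
Peg 3: [2]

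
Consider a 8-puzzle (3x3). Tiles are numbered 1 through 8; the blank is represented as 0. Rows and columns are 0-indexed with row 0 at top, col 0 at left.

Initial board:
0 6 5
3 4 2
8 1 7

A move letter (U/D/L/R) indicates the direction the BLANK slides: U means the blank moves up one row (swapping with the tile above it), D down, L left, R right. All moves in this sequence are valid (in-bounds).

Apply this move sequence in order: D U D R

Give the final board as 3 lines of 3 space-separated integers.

Answer: 3 6 5
4 0 2
8 1 7

Derivation:
After move 1 (D):
3 6 5
0 4 2
8 1 7

After move 2 (U):
0 6 5
3 4 2
8 1 7

After move 3 (D):
3 6 5
0 4 2
8 1 7

After move 4 (R):
3 6 5
4 0 2
8 1 7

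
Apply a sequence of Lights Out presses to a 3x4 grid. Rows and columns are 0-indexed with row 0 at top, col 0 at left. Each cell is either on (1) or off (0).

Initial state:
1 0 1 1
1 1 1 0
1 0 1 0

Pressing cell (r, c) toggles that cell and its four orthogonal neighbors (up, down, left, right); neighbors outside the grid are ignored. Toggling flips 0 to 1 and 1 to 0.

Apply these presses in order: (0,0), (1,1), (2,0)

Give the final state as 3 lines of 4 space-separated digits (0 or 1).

After press 1 at (0,0):
0 1 1 1
0 1 1 0
1 0 1 0

After press 2 at (1,1):
0 0 1 1
1 0 0 0
1 1 1 0

After press 3 at (2,0):
0 0 1 1
0 0 0 0
0 0 1 0

Answer: 0 0 1 1
0 0 0 0
0 0 1 0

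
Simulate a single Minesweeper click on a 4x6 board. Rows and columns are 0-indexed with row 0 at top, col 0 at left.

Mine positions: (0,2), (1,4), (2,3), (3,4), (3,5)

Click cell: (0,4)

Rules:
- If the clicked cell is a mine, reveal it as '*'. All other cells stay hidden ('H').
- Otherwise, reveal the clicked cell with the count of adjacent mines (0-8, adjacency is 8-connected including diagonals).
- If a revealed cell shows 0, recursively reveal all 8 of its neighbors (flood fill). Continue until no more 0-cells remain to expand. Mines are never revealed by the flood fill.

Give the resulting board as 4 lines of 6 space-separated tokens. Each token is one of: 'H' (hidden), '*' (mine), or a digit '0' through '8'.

H H H H 1 H
H H H H H H
H H H H H H
H H H H H H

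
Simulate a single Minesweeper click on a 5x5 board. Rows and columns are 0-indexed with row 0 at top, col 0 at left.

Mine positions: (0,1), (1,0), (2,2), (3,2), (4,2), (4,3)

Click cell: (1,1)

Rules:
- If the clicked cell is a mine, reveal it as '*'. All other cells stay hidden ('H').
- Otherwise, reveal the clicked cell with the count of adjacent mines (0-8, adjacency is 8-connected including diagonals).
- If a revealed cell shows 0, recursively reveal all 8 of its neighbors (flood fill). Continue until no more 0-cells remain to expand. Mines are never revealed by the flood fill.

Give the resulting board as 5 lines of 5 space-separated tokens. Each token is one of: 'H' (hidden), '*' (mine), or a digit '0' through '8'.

H H H H H
H 3 H H H
H H H H H
H H H H H
H H H H H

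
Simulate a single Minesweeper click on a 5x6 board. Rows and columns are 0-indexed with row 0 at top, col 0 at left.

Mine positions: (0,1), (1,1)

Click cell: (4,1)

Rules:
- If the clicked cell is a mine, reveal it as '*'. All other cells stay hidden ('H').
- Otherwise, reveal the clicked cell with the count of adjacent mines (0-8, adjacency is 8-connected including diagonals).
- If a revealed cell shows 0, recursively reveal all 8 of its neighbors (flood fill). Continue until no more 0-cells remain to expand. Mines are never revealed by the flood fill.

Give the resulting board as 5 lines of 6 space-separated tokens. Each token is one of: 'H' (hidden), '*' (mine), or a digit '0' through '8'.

H H 2 0 0 0
H H 2 0 0 0
1 1 1 0 0 0
0 0 0 0 0 0
0 0 0 0 0 0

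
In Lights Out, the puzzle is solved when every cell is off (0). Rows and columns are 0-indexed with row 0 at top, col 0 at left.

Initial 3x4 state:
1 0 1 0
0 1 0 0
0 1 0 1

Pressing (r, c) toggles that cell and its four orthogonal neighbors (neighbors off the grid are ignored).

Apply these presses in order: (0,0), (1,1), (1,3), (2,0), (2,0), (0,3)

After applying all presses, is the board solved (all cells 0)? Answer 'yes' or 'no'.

Answer: yes

Derivation:
After press 1 at (0,0):
0 1 1 0
1 1 0 0
0 1 0 1

After press 2 at (1,1):
0 0 1 0
0 0 1 0
0 0 0 1

After press 3 at (1,3):
0 0 1 1
0 0 0 1
0 0 0 0

After press 4 at (2,0):
0 0 1 1
1 0 0 1
1 1 0 0

After press 5 at (2,0):
0 0 1 1
0 0 0 1
0 0 0 0

After press 6 at (0,3):
0 0 0 0
0 0 0 0
0 0 0 0

Lights still on: 0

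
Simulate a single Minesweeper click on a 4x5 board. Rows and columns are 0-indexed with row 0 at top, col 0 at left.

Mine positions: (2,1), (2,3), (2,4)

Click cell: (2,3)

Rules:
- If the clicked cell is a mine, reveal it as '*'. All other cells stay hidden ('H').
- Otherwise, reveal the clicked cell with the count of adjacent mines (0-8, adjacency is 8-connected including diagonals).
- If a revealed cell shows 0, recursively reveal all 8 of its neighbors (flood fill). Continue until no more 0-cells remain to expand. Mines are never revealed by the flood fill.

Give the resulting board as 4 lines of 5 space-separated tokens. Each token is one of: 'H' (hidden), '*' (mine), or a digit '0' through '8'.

H H H H H
H H H H H
H H H * H
H H H H H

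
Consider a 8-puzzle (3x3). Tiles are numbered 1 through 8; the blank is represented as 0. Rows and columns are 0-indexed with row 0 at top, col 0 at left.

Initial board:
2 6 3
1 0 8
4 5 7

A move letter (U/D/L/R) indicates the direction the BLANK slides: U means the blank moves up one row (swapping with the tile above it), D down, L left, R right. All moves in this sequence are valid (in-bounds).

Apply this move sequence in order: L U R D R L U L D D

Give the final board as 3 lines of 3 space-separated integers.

Answer: 2 6 3
4 1 8
0 5 7

Derivation:
After move 1 (L):
2 6 3
0 1 8
4 5 7

After move 2 (U):
0 6 3
2 1 8
4 5 7

After move 3 (R):
6 0 3
2 1 8
4 5 7

After move 4 (D):
6 1 3
2 0 8
4 5 7

After move 5 (R):
6 1 3
2 8 0
4 5 7

After move 6 (L):
6 1 3
2 0 8
4 5 7

After move 7 (U):
6 0 3
2 1 8
4 5 7

After move 8 (L):
0 6 3
2 1 8
4 5 7

After move 9 (D):
2 6 3
0 1 8
4 5 7

After move 10 (D):
2 6 3
4 1 8
0 5 7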